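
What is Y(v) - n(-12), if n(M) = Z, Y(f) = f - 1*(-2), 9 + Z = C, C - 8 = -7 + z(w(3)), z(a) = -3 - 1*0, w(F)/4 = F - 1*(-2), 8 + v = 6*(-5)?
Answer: -25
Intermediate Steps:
v = -38 (v = -8 + 6*(-5) = -8 - 30 = -38)
w(F) = 8 + 4*F (w(F) = 4*(F - 1*(-2)) = 4*(F + 2) = 4*(2 + F) = 8 + 4*F)
z(a) = -3 (z(a) = -3 + 0 = -3)
C = -2 (C = 8 + (-7 - 3) = 8 - 10 = -2)
Z = -11 (Z = -9 - 2 = -11)
Y(f) = 2 + f (Y(f) = f + 2 = 2 + f)
n(M) = -11
Y(v) - n(-12) = (2 - 38) - 1*(-11) = -36 + 11 = -25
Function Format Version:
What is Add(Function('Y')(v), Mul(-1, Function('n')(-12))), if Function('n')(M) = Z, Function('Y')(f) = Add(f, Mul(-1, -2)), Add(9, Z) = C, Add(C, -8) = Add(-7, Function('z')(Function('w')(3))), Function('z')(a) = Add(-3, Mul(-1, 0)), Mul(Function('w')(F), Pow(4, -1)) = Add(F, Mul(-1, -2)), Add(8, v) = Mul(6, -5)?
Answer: -25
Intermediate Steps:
v = -38 (v = Add(-8, Mul(6, -5)) = Add(-8, -30) = -38)
Function('w')(F) = Add(8, Mul(4, F)) (Function('w')(F) = Mul(4, Add(F, Mul(-1, -2))) = Mul(4, Add(F, 2)) = Mul(4, Add(2, F)) = Add(8, Mul(4, F)))
Function('z')(a) = -3 (Function('z')(a) = Add(-3, 0) = -3)
C = -2 (C = Add(8, Add(-7, -3)) = Add(8, -10) = -2)
Z = -11 (Z = Add(-9, -2) = -11)
Function('Y')(f) = Add(2, f) (Function('Y')(f) = Add(f, 2) = Add(2, f))
Function('n')(M) = -11
Add(Function('Y')(v), Mul(-1, Function('n')(-12))) = Add(Add(2, -38), Mul(-1, -11)) = Add(-36, 11) = -25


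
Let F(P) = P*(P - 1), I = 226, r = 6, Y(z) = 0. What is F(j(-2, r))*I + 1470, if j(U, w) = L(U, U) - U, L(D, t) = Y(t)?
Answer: 1922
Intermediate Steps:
L(D, t) = 0
j(U, w) = -U (j(U, w) = 0 - U = -U)
F(P) = P*(-1 + P)
F(j(-2, r))*I + 1470 = ((-1*(-2))*(-1 - 1*(-2)))*226 + 1470 = (2*(-1 + 2))*226 + 1470 = (2*1)*226 + 1470 = 2*226 + 1470 = 452 + 1470 = 1922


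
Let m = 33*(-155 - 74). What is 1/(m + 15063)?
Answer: 1/7506 ≈ 0.00013323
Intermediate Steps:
m = -7557 (m = 33*(-229) = -7557)
1/(m + 15063) = 1/(-7557 + 15063) = 1/7506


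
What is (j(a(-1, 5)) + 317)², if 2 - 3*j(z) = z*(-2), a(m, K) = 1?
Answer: 912025/9 ≈ 1.0134e+5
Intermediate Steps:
j(z) = ⅔ + 2*z/3 (j(z) = ⅔ - z*(-2)/3 = ⅔ - (-2)*z/3 = ⅔ + 2*z/3)
(j(a(-1, 5)) + 317)² = ((⅔ + (⅔)*1) + 317)² = ((⅔ + ⅔) + 317)² = (4/3 + 317)² = (955/3)² = 912025/9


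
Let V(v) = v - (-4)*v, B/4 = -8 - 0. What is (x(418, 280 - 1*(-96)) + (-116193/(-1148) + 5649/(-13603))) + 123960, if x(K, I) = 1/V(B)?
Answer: 11070649125517/89235680 ≈ 1.2406e+5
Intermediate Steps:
B = -32 (B = 4*(-8 - 0) = 4*(-8 - 1*0) = 4*(-8 + 0) = 4*(-8) = -32)
V(v) = 5*v (V(v) = v + 4*v = 5*v)
x(K, I) = -1/160 (x(K, I) = 1/(5*(-32)) = 1/(-160) = -1/160)
(x(418, 280 - 1*(-96)) + (-116193/(-1148) + 5649/(-13603))) + 123960 = (-1/160 + (-116193/(-1148) + 5649/(-13603))) + 123960 = (-1/160 + (-116193*(-1/1148) + 5649*(-1/13603))) + 123960 = (-1/160 + (16599/164 - 5649/13603)) + 123960 = (-1/160 + 224869761/2230892) + 123960 = 8994232717/89235680 + 123960 = 11070649125517/89235680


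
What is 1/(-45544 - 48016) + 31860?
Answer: 2980821599/93560 ≈ 31860.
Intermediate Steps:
1/(-45544 - 48016) + 31860 = 1/(-93560) + 31860 = -1/93560 + 31860 = 2980821599/93560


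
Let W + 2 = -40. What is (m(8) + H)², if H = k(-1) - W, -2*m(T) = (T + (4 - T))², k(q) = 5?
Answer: 1521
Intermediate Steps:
W = -42 (W = -2 - 40 = -42)
m(T) = -8 (m(T) = -(T + (4 - T))²/2 = -½*4² = -½*16 = -8)
H = 47 (H = 5 - 1*(-42) = 5 + 42 = 47)
(m(8) + H)² = (-8 + 47)² = 39² = 1521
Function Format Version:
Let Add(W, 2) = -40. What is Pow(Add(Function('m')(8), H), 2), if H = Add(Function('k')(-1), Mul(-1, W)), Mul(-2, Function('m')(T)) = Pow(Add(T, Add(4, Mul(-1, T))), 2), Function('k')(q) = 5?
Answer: 1521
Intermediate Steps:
W = -42 (W = Add(-2, -40) = -42)
Function('m')(T) = -8 (Function('m')(T) = Mul(Rational(-1, 2), Pow(Add(T, Add(4, Mul(-1, T))), 2)) = Mul(Rational(-1, 2), Pow(4, 2)) = Mul(Rational(-1, 2), 16) = -8)
H = 47 (H = Add(5, Mul(-1, -42)) = Add(5, 42) = 47)
Pow(Add(Function('m')(8), H), 2) = Pow(Add(-8, 47), 2) = Pow(39, 2) = 1521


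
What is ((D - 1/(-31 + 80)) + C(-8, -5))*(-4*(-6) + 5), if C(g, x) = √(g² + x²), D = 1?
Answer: 1392/49 + 29*√89 ≈ 301.99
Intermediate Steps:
((D - 1/(-31 + 80)) + C(-8, -5))*(-4*(-6) + 5) = ((1 - 1/(-31 + 80)) + √((-8)² + (-5)²))*(-4*(-6) + 5) = ((1 - 1/49) + √(64 + 25))*(24 + 5) = ((1 - 1*1/49) + √89)*29 = ((1 - 1/49) + √89)*29 = (48/49 + √89)*29 = 1392/49 + 29*√89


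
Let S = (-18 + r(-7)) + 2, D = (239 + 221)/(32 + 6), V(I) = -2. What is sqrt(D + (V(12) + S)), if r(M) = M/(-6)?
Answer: 7*I*sqrt(1254)/114 ≈ 2.1744*I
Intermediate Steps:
r(M) = -M/6 (r(M) = M*(-1/6) = -M/6)
D = 230/19 (D = 460/38 = 460*(1/38) = 230/19 ≈ 12.105)
S = -89/6 (S = (-18 - 1/6*(-7)) + 2 = (-18 + 7/6) + 2 = -101/6 + 2 = -89/6 ≈ -14.833)
sqrt(D + (V(12) + S)) = sqrt(230/19 + (-2 - 89/6)) = sqrt(230/19 - 101/6) = sqrt(-539/114) = 7*I*sqrt(1254)/114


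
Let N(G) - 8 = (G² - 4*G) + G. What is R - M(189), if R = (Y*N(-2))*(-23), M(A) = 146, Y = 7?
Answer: -3044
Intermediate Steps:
N(G) = 8 + G² - 3*G (N(G) = 8 + ((G² - 4*G) + G) = 8 + (G² - 3*G) = 8 + G² - 3*G)
R = -2898 (R = (7*(8 + (-2)² - 3*(-2)))*(-23) = (7*(8 + 4 + 6))*(-23) = (7*18)*(-23) = 126*(-23) = -2898)
R - M(189) = -2898 - 1*146 = -2898 - 146 = -3044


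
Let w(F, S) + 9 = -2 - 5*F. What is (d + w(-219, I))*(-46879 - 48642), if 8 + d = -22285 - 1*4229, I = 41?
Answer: 2429863198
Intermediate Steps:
d = -26522 (d = -8 + (-22285 - 1*4229) = -8 + (-22285 - 4229) = -8 - 26514 = -26522)
w(F, S) = -11 - 5*F (w(F, S) = -9 + (-2 - 5*F) = -11 - 5*F)
(d + w(-219, I))*(-46879 - 48642) = (-26522 + (-11 - 5*(-219)))*(-46879 - 48642) = (-26522 + (-11 + 1095))*(-95521) = (-26522 + 1084)*(-95521) = -25438*(-95521) = 2429863198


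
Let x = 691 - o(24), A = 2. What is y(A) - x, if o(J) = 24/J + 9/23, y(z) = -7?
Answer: -16022/23 ≈ -696.61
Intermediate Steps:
o(J) = 9/23 + 24/J (o(J) = 24/J + 9*(1/23) = 24/J + 9/23 = 9/23 + 24/J)
x = 15861/23 (x = 691 - (9/23 + 24/24) = 691 - (9/23 + 24*(1/24)) = 691 - (9/23 + 1) = 691 - 1*32/23 = 691 - 32/23 = 15861/23 ≈ 689.61)
y(A) - x = -7 - 1*15861/23 = -7 - 15861/23 = -16022/23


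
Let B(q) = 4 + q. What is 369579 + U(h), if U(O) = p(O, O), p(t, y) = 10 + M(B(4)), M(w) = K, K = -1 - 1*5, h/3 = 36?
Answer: 369583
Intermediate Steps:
h = 108 (h = 3*36 = 108)
K = -6 (K = -1 - 5 = -6)
M(w) = -6
p(t, y) = 4 (p(t, y) = 10 - 6 = 4)
U(O) = 4
369579 + U(h) = 369579 + 4 = 369583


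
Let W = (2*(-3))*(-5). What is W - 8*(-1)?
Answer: 38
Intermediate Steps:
W = 30 (W = -6*(-5) = 30)
W - 8*(-1) = 30 - 8*(-1) = 30 + 8 = 38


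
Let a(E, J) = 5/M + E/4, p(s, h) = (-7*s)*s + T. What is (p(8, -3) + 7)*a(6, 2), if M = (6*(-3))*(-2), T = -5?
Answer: -13157/18 ≈ -730.94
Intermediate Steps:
M = 36 (M = -18*(-2) = 36)
p(s, h) = -5 - 7*s**2 (p(s, h) = (-7*s)*s - 5 = -7*s**2 - 5 = -5 - 7*s**2)
a(E, J) = 5/36 + E/4
(p(8, -3) + 7)*a(6, 2) = ((-5 - 7*8**2) + 7)*(5/36 + (1/4)*6) = ((-5 - 7*64) + 7)*(5/36 + 3/2) = ((-5 - 448) + 7)*(59/36) = (-453 + 7)*(59/36) = -446*59/36 = -13157/18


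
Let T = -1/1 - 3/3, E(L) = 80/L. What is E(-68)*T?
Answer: 40/17 ≈ 2.3529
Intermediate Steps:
T = -2 (T = -1*1 - 3*1/3 = -1 - 1 = -2)
E(-68)*T = (80/(-68))*(-2) = (80*(-1/68))*(-2) = -20/17*(-2) = 40/17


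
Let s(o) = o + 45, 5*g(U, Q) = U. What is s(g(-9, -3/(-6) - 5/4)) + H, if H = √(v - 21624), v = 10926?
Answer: 216/5 + I*√10698 ≈ 43.2 + 103.43*I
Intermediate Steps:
g(U, Q) = U/5
s(o) = 45 + o
H = I*√10698 (H = √(10926 - 21624) = √(-10698) = I*√10698 ≈ 103.43*I)
s(g(-9, -3/(-6) - 5/4)) + H = (45 + (⅕)*(-9)) + I*√10698 = (45 - 9/5) + I*√10698 = 216/5 + I*√10698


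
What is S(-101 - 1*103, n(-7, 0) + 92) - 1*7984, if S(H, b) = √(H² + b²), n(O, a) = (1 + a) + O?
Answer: -7984 + 2*√12253 ≈ -7762.6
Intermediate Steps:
n(O, a) = 1 + O + a
S(-101 - 1*103, n(-7, 0) + 92) - 1*7984 = √((-101 - 1*103)² + ((1 - 7 + 0) + 92)²) - 1*7984 = √((-101 - 103)² + (-6 + 92)²) - 7984 = √((-204)² + 86²) - 7984 = √(41616 + 7396) - 7984 = √49012 - 7984 = 2*√12253 - 7984 = -7984 + 2*√12253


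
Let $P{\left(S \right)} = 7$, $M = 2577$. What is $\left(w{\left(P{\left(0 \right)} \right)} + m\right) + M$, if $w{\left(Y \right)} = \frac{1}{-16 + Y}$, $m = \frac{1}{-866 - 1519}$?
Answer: $\frac{6145879}{2385} \approx 2576.9$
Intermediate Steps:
$m = - \frac{1}{2385}$ ($m = \frac{1}{-2385} = - \frac{1}{2385} \approx -0.00041929$)
$\left(w{\left(P{\left(0 \right)} \right)} + m\right) + M = \left(\frac{1}{-16 + 7} - \frac{1}{2385}\right) + 2577 = \left(\frac{1}{-9} - \frac{1}{2385}\right) + 2577 = \left(- \frac{1}{9} - \frac{1}{2385}\right) + 2577 = - \frac{266}{2385} + 2577 = \frac{6145879}{2385}$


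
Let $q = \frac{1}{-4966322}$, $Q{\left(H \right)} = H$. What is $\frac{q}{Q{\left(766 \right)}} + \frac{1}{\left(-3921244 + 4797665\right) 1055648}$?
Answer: $- \frac{230346968289}{879904537099544660704} \approx -2.6179 \cdot 10^{-10}$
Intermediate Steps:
$q = - \frac{1}{4966322} \approx -2.0136 \cdot 10^{-7}$
$\frac{q}{Q{\left(766 \right)}} + \frac{1}{\left(-3921244 + 4797665\right) 1055648} = - \frac{1}{4966322 \cdot 766} + \frac{1}{\left(-3921244 + 4797665\right) 1055648} = \left(- \frac{1}{4966322}\right) \frac{1}{766} + \frac{1}{876421} \cdot \frac{1}{1055648} = - \frac{1}{3804202652} + \frac{1}{876421} \cdot \frac{1}{1055648} = - \frac{1}{3804202652} + \frac{1}{925192075808} = - \frac{230346968289}{879904537099544660704}$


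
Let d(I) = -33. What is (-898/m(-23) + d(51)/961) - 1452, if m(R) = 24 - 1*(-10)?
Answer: -24153374/16337 ≈ -1478.4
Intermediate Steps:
m(R) = 34 (m(R) = 24 + 10 = 34)
(-898/m(-23) + d(51)/961) - 1452 = (-898/34 - 33/961) - 1452 = (-898*1/34 - 33*1/961) - 1452 = (-449/17 - 33/961) - 1452 = -432050/16337 - 1452 = -24153374/16337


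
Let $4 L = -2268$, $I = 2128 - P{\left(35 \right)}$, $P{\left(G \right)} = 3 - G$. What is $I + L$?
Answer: $1593$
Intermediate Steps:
$I = 2160$ ($I = 2128 - \left(3 - 35\right) = 2128 - -32 = 2128 + 32 = 2160$)
$L = -567$ ($L = \frac{1}{4} \left(-2268\right) = -567$)
$I + L = 2160 - 567 = 1593$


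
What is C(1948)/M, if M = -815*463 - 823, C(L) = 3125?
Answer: -3125/378168 ≈ -0.0082635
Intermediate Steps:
M = -378168 (M = -377345 - 823 = -378168)
C(1948)/M = 3125/(-378168) = 3125*(-1/378168) = -3125/378168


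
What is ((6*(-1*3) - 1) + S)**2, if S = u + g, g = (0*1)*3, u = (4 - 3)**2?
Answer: 324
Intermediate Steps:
u = 1 (u = 1**2 = 1)
g = 0 (g = 0*3 = 0)
S = 1 (S = 1 + 0 = 1)
((6*(-1*3) - 1) + S)**2 = ((6*(-1*3) - 1) + 1)**2 = ((6*(-3) - 1) + 1)**2 = ((-18 - 1) + 1)**2 = (-19 + 1)**2 = (-18)**2 = 324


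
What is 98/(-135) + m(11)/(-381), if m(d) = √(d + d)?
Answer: -98/135 - √22/381 ≈ -0.73824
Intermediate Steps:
m(d) = √2*√d (m(d) = √(2*d) = √2*√d)
98/(-135) + m(11)/(-381) = 98/(-135) + (√2*√11)/(-381) = 98*(-1/135) + √22*(-1/381) = -98/135 - √22/381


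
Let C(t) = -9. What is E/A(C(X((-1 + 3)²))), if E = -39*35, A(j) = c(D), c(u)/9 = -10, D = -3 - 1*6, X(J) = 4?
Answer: 91/6 ≈ 15.167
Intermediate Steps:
D = -9 (D = -3 - 6 = -9)
c(u) = -90 (c(u) = 9*(-10) = -90)
A(j) = -90
E = -1365
E/A(C(X((-1 + 3)²))) = -1365/(-90) = -1365*(-1/90) = 91/6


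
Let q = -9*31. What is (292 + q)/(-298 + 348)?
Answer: 13/50 ≈ 0.26000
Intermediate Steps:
q = -279
(292 + q)/(-298 + 348) = (292 - 279)/(-298 + 348) = 13/50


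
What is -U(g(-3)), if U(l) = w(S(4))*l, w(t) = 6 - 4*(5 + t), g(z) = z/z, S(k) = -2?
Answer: 6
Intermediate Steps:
g(z) = 1
w(t) = -14 - 4*t (w(t) = 6 - (20 + 4*t) = 6 + (-20 - 4*t) = -14 - 4*t)
U(l) = -6*l (U(l) = (-14 - 4*(-2))*l = (-14 + 8)*l = -6*l)
-U(g(-3)) = -(-6) = -1*(-6) = 6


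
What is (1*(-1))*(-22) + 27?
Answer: 49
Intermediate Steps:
(1*(-1))*(-22) + 27 = -1*(-22) + 27 = 22 + 27 = 49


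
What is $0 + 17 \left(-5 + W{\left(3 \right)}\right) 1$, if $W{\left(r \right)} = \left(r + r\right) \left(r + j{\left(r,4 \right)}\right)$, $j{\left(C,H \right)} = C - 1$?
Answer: $425$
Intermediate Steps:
$j{\left(C,H \right)} = -1 + C$
$W{\left(r \right)} = 2 r \left(-1 + 2 r\right)$ ($W{\left(r \right)} = \left(r + r\right) \left(r + \left(-1 + r\right)\right) = 2 r \left(-1 + 2 r\right)$)
$0 + 17 \left(-5 + W{\left(3 \right)}\right) 1 = 0 + 17 \left(-5 + 2 \cdot 3 \left(-1 + 2 \cdot 3\right)\right) 1 = 0 + 17 \left(-5 + 2 \cdot 3 \left(-1 + 6\right)\right) 1 = 0 + 17 \left(-5 + 2 \cdot 3 \cdot 5\right) 1 = 0 + 17 \left(-5 + 30\right) 1 = 0 + 17 \cdot 25 \cdot 1 = 0 + 17 \cdot 25 = 0 + 425 = 425$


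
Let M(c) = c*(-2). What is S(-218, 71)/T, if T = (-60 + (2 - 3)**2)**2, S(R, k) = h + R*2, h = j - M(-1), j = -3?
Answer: -441/3481 ≈ -0.12669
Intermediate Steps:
M(c) = -2*c
h = -5 (h = -3 - (-2)*(-1) = -3 - 1*2 = -3 - 2 = -5)
S(R, k) = -5 + 2*R (S(R, k) = -5 + R*2 = -5 + 2*R)
T = 3481 (T = (-60 + (-1)**2)**2 = (-60 + 1)**2 = (-59)**2 = 3481)
S(-218, 71)/T = (-5 + 2*(-218))/3481 = (-5 - 436)*(1/3481) = -441*1/3481 = -441/3481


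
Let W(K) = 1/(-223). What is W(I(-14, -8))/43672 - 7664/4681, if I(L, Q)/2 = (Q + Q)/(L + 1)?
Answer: -74638597065/45587584936 ≈ -1.6373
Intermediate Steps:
I(L, Q) = 4*Q/(1 + L) (I(L, Q) = 2*((Q + Q)/(L + 1)) = 2*((2*Q)/(1 + L)) = 2*(2*Q/(1 + L)) = 4*Q/(1 + L))
W(K) = -1/223
W(I(-14, -8))/43672 - 7664/4681 = -1/223/43672 - 7664/4681 = -1/223*1/43672 - 7664*1/4681 = -1/9738856 - 7664/4681 = -74638597065/45587584936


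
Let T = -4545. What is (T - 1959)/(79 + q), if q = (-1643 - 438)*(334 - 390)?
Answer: -6504/116615 ≈ -0.055773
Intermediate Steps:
q = 116536 (q = -2081*(-56) = 116536)
(T - 1959)/(79 + q) = (-4545 - 1959)/(79 + 116536) = -6504/116615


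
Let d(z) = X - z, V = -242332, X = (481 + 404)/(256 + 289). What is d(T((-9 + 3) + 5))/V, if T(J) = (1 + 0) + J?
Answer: -177/26414188 ≈ -6.7009e-6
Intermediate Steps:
X = 177/109 (X = 885/545 = 885*(1/545) = 177/109 ≈ 1.6239)
T(J) = 1 + J
d(z) = 177/109 - z
d(T((-9 + 3) + 5))/V = (177/109 - (1 + ((-9 + 3) + 5)))/(-242332) = (177/109 - (1 + (-6 + 5)))*(-1/242332) = (177/109 - (1 - 1))*(-1/242332) = (177/109 - 1*0)*(-1/242332) = (177/109 + 0)*(-1/242332) = (177/109)*(-1/242332) = -177/26414188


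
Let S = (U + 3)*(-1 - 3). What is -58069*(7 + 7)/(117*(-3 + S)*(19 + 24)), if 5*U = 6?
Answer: 369530/45279 ≈ 8.1612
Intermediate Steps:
U = 6/5 (U = (⅕)*6 = 6/5 ≈ 1.2000)
S = -84/5 (S = (6/5 + 3)*(-1 - 3) = (21/5)*(-4) = -84/5 ≈ -16.800)
-58069*(7 + 7)/(117*(-3 + S)*(19 + 24)) = -58069*(7 + 7)/(117*(-3 - 84/5)*(19 + 24)) = -58069/(((43/14)*(3*(-99/5)))*39) = -58069/(((43*(1/14))*(-297/5))*39) = -58069/(((43/14)*(-297/5))*39) = -58069/((-12771/70*39)) = -58069/(-498069/70) = -58069*(-70/498069) = 369530/45279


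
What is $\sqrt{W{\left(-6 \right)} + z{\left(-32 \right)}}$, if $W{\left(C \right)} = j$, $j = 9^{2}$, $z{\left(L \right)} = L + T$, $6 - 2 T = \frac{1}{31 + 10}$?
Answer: $\frac{7 \sqrt{7134}}{82} \approx 7.2103$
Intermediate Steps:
$T = \frac{245}{82}$ ($T = 3 - \frac{1}{2 \left(31 + 10\right)} = 3 - \frac{1}{2 \cdot 41} = 3 - \frac{1}{82} = \frac{245}{82} \approx 2.9878$)
$z{\left(L \right)} = \frac{245}{82} + L$ ($z{\left(L \right)} = L + \frac{245}{82} = \frac{245}{82} + L$)
$j = 81$
$W{\left(C \right)} = 81$
$\sqrt{W{\left(-6 \right)} + z{\left(-32 \right)}} = \sqrt{81 + \left(\frac{245}{82} - 32\right)} = \sqrt{81 - \frac{2379}{82}} = \sqrt{\frac{4263}{82}} = \frac{7 \sqrt{7134}}{82}$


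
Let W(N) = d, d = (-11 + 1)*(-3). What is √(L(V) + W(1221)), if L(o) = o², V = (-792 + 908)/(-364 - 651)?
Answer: √36766/35 ≈ 5.4784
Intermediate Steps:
V = -4/35 (V = 116/(-1015) = 116*(-1/1015) = -4/35 ≈ -0.11429)
d = 30 (d = -10*(-3) = 30)
W(N) = 30
√(L(V) + W(1221)) = √((-4/35)² + 30) = √(16/1225 + 30) = √(36766/1225) = √36766/35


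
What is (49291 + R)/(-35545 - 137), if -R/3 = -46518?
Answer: -188845/35682 ≈ -5.2924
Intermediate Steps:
R = 139554 (R = -3*(-46518) = 139554)
(49291 + R)/(-35545 - 137) = (49291 + 139554)/(-35545 - 137) = 188845/(-35682) = 188845*(-1/35682) = -188845/35682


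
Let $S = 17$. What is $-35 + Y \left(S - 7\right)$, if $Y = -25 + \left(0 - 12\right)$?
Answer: $-405$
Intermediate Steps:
$Y = -37$ ($Y = -25 + \left(0 - 12\right) = -25 - 12 = -37$)
$-35 + Y \left(S - 7\right) = -35 - 37 \left(17 - 7\right) = -35 - 370 = -405$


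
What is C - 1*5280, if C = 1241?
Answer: -4039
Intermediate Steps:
C - 1*5280 = 1241 - 1*5280 = 1241 - 5280 = -4039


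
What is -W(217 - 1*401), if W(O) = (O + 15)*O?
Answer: -31096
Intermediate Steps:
W(O) = O*(15 + O) (W(O) = (15 + O)*O = O*(15 + O))
-W(217 - 1*401) = -(217 - 1*401)*(15 + (217 - 1*401)) = -(217 - 401)*(15 + (217 - 401)) = -(-184)*(15 - 184) = -(-184)*(-169) = -1*31096 = -31096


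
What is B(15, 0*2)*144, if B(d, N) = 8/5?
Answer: 1152/5 ≈ 230.40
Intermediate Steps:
B(d, N) = 8/5 (B(d, N) = (1/5)*8 = 8/5)
B(15, 0*2)*144 = (8/5)*144 = 1152/5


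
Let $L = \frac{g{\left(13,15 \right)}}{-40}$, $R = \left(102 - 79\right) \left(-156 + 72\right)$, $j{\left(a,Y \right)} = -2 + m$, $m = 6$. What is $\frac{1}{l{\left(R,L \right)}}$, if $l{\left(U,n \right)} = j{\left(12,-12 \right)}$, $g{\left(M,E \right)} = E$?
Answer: $\frac{1}{4} \approx 0.25$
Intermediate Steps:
$j{\left(a,Y \right)} = 4$ ($j{\left(a,Y \right)} = -2 + 6 = 4$)
$R = -1932$ ($R = 23 \left(-84\right) = -1932$)
$L = - \frac{3}{8}$ ($L = \frac{15}{-40} = 15 \left(- \frac{1}{40}\right) = - \frac{3}{8} \approx -0.375$)
$l{\left(U,n \right)} = 4$
$\frac{1}{l{\left(R,L \right)}} = \frac{1}{4}$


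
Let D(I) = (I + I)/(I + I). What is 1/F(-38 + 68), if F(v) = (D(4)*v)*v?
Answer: 1/900 ≈ 0.0011111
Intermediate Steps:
D(I) = 1 (D(I) = (2*I)/((2*I)) = (2*I)*(1/(2*I)) = 1)
F(v) = v**2 (F(v) = (1*v)*v = v*v = v**2)
1/F(-38 + 68) = 1/((-38 + 68)**2) = 1/(30**2) = 1/900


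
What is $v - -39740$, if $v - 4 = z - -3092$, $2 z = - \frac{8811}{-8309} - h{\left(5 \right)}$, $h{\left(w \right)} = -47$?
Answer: $\frac{356123991}{8309} \approx 42860.0$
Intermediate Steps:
$z = \frac{199667}{8309}$ ($z = \frac{- \frac{8811}{-8309} - -47}{2} = \frac{\left(-8811\right) \left(- \frac{1}{8309}\right) + 47}{2} = \frac{\frac{8811}{8309} + 47}{2} = \frac{1}{2} \cdot \frac{399334}{8309} = \frac{199667}{8309} \approx 24.03$)
$v = \frac{25924331}{8309}$ ($v = 4 + \left(\frac{199667}{8309} - -3092\right) = 4 + \left(\frac{199667}{8309} + 3092\right) = 4 + \frac{25891095}{8309} = \frac{25924331}{8309} \approx 3120.0$)
$v - -39740 = \frac{25924331}{8309} - -39740 = \frac{25924331}{8309} + 39740 = \frac{356123991}{8309}$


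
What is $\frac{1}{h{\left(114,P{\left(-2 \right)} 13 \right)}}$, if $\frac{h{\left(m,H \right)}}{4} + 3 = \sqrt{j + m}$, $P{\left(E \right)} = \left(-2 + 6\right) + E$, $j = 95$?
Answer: $\frac{3}{800} + \frac{\sqrt{209}}{800} \approx 0.021821$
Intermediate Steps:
$P{\left(E \right)} = 4 + E$
$h{\left(m,H \right)} = -12 + 4 \sqrt{95 + m}$
$\frac{1}{h{\left(114,P{\left(-2 \right)} 13 \right)}} = \frac{1}{-12 + 4 \sqrt{95 + 114}} = \frac{1}{-12 + 4 \sqrt{209}}$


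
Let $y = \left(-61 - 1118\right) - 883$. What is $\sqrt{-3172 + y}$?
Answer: $i \sqrt{5234} \approx 72.346 i$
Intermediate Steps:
$y = -2062$ ($y = -1179 - 883 = -2062$)
$\sqrt{-3172 + y} = \sqrt{-3172 - 2062} = \sqrt{-5234} = i \sqrt{5234}$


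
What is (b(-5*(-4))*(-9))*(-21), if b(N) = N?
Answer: 3780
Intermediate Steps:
(b(-5*(-4))*(-9))*(-21) = (-5*(-4)*(-9))*(-21) = (20*(-9))*(-21) = -180*(-21) = 3780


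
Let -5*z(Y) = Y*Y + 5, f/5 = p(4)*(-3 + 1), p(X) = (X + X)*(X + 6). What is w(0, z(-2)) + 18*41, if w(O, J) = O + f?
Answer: -62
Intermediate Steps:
p(X) = 2*X*(6 + X) (p(X) = (2*X)*(6 + X) = 2*X*(6 + X))
f = -800 (f = 5*((2*4*(6 + 4))*(-3 + 1)) = 5*((2*4*10)*(-2)) = 5*(80*(-2)) = 5*(-160) = -800)
z(Y) = -1 - Y**2/5 (z(Y) = -(Y*Y + 5)/5 = -(Y**2 + 5)/5 = -(5 + Y**2)/5 = -1 - Y**2/5)
w(O, J) = -800 + O (w(O, J) = O - 800 = -800 + O)
w(0, z(-2)) + 18*41 = (-800 + 0) + 18*41 = -800 + 738 = -62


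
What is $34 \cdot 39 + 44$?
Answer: $1370$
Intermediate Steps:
$34 \cdot 39 + 44 = 1326 + 44 = 1370$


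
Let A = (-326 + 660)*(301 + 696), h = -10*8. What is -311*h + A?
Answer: 357878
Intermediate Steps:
h = -80
A = 332998 (A = 334*997 = 332998)
-311*h + A = -311*(-80) + 332998 = 24880 + 332998 = 357878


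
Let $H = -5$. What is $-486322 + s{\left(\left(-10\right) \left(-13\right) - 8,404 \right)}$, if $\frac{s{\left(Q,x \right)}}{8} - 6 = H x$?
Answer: $-502434$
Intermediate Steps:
$s{\left(Q,x \right)} = 48 - 40 x$ ($s{\left(Q,x \right)} = 48 + 8 \left(- 5 x\right) = 48 - 40 x$)
$-486322 + s{\left(\left(-10\right) \left(-13\right) - 8,404 \right)} = -486322 + \left(48 - 16160\right) = -486322 - 16112 = -502434$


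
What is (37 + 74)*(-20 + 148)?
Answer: 14208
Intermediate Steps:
(37 + 74)*(-20 + 148) = 111*128 = 14208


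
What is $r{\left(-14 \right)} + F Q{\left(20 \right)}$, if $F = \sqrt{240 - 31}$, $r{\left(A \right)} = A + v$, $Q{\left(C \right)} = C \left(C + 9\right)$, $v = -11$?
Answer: $-25 + 580 \sqrt{209} \approx 8360.0$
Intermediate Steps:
$Q{\left(C \right)} = C \left(9 + C\right)$
$r{\left(A \right)} = -11 + A$ ($r{\left(A \right)} = A - 11 = -11 + A$)
$F = \sqrt{209} \approx 14.457$
$r{\left(-14 \right)} + F Q{\left(20 \right)} = \left(-11 - 14\right) + \sqrt{209} \cdot 20 \left(9 + 20\right) = -25 + \sqrt{209} \cdot 20 \cdot 29 = -25 + \sqrt{209} \cdot 580 = -25 + 580 \sqrt{209}$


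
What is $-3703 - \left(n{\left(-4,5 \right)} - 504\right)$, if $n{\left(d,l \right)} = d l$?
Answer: $-3179$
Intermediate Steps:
$-3703 - \left(n{\left(-4,5 \right)} - 504\right) = -3703 - \left(\left(-4\right) 5 - 504\right) = -3703 - \left(-20 - 504\right) = -3703 - -524 = -3703 + 524 = -3179$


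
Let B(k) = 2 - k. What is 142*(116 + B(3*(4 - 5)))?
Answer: 17182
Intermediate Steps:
142*(116 + B(3*(4 - 5))) = 142*(116 + (2 - 3*(4 - 5))) = 142*(116 + (2 - 3*(-1))) = 142*(116 + (2 - 1*(-3))) = 142*(116 + (2 + 3)) = 142*(116 + 5) = 142*121 = 17182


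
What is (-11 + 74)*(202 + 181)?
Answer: 24129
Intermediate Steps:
(-11 + 74)*(202 + 181) = 63*383 = 24129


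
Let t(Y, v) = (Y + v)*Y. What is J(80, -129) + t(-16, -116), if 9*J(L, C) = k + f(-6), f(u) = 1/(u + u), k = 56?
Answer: 228767/108 ≈ 2118.2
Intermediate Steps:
t(Y, v) = Y*(Y + v)
f(u) = 1/(2*u)
J(L, C) = 671/108 (J(L, C) = (56 + (½)/(-6))/9 = (56 + (½)*(-⅙))/9 = (56 - 1/12)/9 = (⅑)*(671/12) = 671/108)
J(80, -129) + t(-16, -116) = 671/108 - 16*(-16 - 116) = 671/108 - 16*(-132) = 671/108 + 2112 = 228767/108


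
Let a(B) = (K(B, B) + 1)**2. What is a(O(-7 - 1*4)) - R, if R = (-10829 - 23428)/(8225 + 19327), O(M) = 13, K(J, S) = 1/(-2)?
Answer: 13715/9184 ≈ 1.4934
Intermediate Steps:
K(J, S) = -1/2
a(B) = 1/4 (a(B) = (-1/2 + 1)**2 = (1/2)**2 = 1/4)
R = -11419/9184 (R = -34257/27552 = -34257*1/27552 = -11419/9184 ≈ -1.2434)
a(O(-7 - 1*4)) - R = 1/4 - 1*(-11419/9184) = 1/4 + 11419/9184 = 13715/9184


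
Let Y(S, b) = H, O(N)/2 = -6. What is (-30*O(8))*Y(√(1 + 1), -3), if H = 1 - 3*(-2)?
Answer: 2520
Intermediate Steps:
H = 7 (H = 1 + 6 = 7)
O(N) = -12 (O(N) = 2*(-6) = -12)
Y(S, b) = 7
(-30*O(8))*Y(√(1 + 1), -3) = -30*(-12)*7 = 360*7 = 2520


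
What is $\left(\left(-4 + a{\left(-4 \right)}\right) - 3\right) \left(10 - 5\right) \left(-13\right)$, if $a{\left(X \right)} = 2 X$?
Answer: $975$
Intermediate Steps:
$\left(\left(-4 + a{\left(-4 \right)}\right) - 3\right) \left(10 - 5\right) \left(-13\right) = \left(\left(-4 + 2 \left(-4\right)\right) - 3\right) \left(10 - 5\right) \left(-13\right) = \left(\left(-4 - 8\right) - 3\right) 5 \left(-13\right) = \left(-12 - 3\right) 5 \left(-13\right) = \left(-15\right) 5 \left(-13\right) = \left(-75\right) \left(-13\right) = 975$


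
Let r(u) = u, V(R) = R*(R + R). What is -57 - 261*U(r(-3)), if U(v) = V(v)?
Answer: -4755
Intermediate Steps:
V(R) = 2*R**2 (V(R) = R*(2*R) = 2*R**2)
U(v) = 2*v**2
-57 - 261*U(r(-3)) = -57 - 522*(-3)**2 = -57 - 522*9 = -57 - 261*18 = -57 - 4698 = -4755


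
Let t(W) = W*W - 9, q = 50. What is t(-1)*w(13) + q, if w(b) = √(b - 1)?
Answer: 50 - 16*√3 ≈ 22.287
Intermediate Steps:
w(b) = √(-1 + b)
t(W) = -9 + W² (t(W) = W² - 9 = -9 + W²)
t(-1)*w(13) + q = (-9 + (-1)²)*√(-1 + 13) + 50 = (-9 + 1)*√12 + 50 = -16*√3 + 50 = 50 - 16*√3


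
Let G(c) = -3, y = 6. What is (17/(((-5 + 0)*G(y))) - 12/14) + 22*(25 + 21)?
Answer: 106289/105 ≈ 1012.3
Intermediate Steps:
(17/(((-5 + 0)*G(y))) - 12/14) + 22*(25 + 21) = (17/(((-5 + 0)*(-3))) - 12/14) + 22*(25 + 21) = (17/((-5*(-3))) - 12*1/14) + 22*46 = (17/15 - 6/7) + 1012 = 29/105 + 1012 = 106289/105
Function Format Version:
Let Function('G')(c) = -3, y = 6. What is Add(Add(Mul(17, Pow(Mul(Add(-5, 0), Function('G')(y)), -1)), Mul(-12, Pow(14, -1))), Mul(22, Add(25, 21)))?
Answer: Rational(106289, 105) ≈ 1012.3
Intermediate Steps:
Add(Add(Mul(17, Pow(Mul(Add(-5, 0), Function('G')(y)), -1)), Mul(-12, Pow(14, -1))), Mul(22, Add(25, 21))) = Add(Add(Mul(17, Pow(Mul(Add(-5, 0), -3), -1)), Mul(-12, Pow(14, -1))), Mul(22, Add(25, 21))) = Add(Add(Mul(17, Pow(Mul(-5, -3), -1)), Mul(-12, Rational(1, 14))), Mul(22, 46)) = Add(Add(Mul(17, Pow(15, -1)), Rational(-6, 7)), 1012) = Add(Add(Mul(17, Rational(1, 15)), Rational(-6, 7)), 1012) = Add(Add(Rational(17, 15), Rational(-6, 7)), 1012) = Add(Rational(29, 105), 1012) = Rational(106289, 105)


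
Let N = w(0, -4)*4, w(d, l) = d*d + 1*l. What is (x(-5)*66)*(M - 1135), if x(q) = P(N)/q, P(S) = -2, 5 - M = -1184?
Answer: 7128/5 ≈ 1425.6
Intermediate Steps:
M = 1189 (M = 5 - 1*(-1184) = 5 + 1184 = 1189)
w(d, l) = l + d**2 (w(d, l) = d**2 + l = l + d**2)
N = -16 (N = (-4 + 0**2)*4 = (-4 + 0)*4 = -4*4 = -16)
x(q) = -2/q
(x(-5)*66)*(M - 1135) = (-2/(-5)*66)*(1189 - 1135) = (-2*(-1/5)*66)*54 = ((2/5)*66)*54 = (132/5)*54 = 7128/5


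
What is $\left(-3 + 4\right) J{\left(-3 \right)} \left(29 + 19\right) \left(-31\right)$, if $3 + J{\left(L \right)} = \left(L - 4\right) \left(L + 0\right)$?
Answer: $-26784$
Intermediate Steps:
$J{\left(L \right)} = -3 + L \left(-4 + L\right)$ ($J{\left(L \right)} = -3 + \left(L - 4\right) \left(L + 0\right) = -3 + \left(-4 + L\right) L = -3 + L \left(-4 + L\right)$)
$\left(-3 + 4\right) J{\left(-3 \right)} \left(29 + 19\right) \left(-31\right) = \left(-3 + 4\right) \left(-3 + \left(-3\right)^{2} - -12\right) \left(29 + 19\right) \left(-31\right) = 1 \left(-3 + 9 + 12\right) 48 \left(-31\right) = 1 \cdot 18 \left(-1488\right) = 18 \left(-1488\right) = -26784$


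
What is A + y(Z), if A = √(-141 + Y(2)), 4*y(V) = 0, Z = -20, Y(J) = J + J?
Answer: I*√137 ≈ 11.705*I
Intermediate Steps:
Y(J) = 2*J
y(V) = 0 (y(V) = (¼)*0 = 0)
A = I*√137 (A = √(-141 + 2*2) = √(-141 + 4) = √(-137) = I*√137 ≈ 11.705*I)
A + y(Z) = I*√137 + 0 = I*√137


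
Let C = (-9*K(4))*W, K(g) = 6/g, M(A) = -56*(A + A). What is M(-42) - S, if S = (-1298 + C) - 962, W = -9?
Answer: 13685/2 ≈ 6842.5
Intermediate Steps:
M(A) = -112*A
C = 243/2 (C = -54/4*(-9) = -9*3/2*(-9) = -27/2*(-9) = 243/2 ≈ 121.50)
S = -4277/2 (S = (-1298 + 243/2) - 962 = -2353/2 - 962 = -4277/2 ≈ -2138.5)
M(-42) - S = -112*(-42) - 1*(-4277/2) = 4704 + 4277/2 = 13685/2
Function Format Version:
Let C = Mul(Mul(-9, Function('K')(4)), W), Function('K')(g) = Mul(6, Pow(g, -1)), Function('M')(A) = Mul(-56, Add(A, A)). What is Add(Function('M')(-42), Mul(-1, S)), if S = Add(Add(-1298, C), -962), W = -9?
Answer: Rational(13685, 2) ≈ 6842.5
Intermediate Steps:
Function('M')(A) = Mul(-112, A) (Function('M')(A) = Mul(-56, Mul(2, A)) = Mul(-112, A))
C = Rational(243, 2) (C = Mul(Mul(-9, Mul(6, Pow(4, -1))), -9) = Mul(Mul(-9, Mul(6, Rational(1, 4))), -9) = Mul(Mul(-9, Rational(3, 2)), -9) = Mul(Rational(-27, 2), -9) = Rational(243, 2) ≈ 121.50)
S = Rational(-4277, 2) (S = Add(Add(-1298, Rational(243, 2)), -962) = Add(Rational(-2353, 2), -962) = Rational(-4277, 2) ≈ -2138.5)
Add(Function('M')(-42), Mul(-1, S)) = Add(Mul(-112, -42), Mul(-1, Rational(-4277, 2))) = Add(4704, Rational(4277, 2)) = Rational(13685, 2)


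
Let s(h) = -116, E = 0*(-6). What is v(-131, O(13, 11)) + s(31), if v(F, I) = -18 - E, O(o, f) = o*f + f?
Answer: -134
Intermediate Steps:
E = 0
O(o, f) = f + f*o (O(o, f) = f*o + f = f + f*o)
v(F, I) = -18 (v(F, I) = -18 - 1*0 = -18 + 0 = -18)
v(-131, O(13, 11)) + s(31) = -18 - 116 = -134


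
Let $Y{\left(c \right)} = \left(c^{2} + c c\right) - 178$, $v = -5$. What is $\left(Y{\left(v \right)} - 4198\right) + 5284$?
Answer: $958$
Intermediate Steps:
$Y{\left(c \right)} = -178 + 2 c^{2}$ ($Y{\left(c \right)} = \left(c^{2} + c^{2}\right) - 178 = 2 c^{2} - 178 = -178 + 2 c^{2}$)
$\left(Y{\left(v \right)} - 4198\right) + 5284 = \left(\left(-178 + 2 \left(-5\right)^{2}\right) - 4198\right) + 5284 = \left(\left(-178 + 2 \cdot 25\right) - 4198\right) + 5284 = \left(\left(-178 + 50\right) - 4198\right) + 5284 = \left(-128 - 4198\right) + 5284 = -4326 + 5284 = 958$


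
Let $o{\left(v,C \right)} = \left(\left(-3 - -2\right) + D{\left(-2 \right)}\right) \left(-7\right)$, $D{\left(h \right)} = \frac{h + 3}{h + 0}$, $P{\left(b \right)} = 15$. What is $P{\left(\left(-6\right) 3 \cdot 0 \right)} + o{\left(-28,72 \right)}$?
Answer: $\frac{51}{2} \approx 25.5$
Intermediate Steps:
$D{\left(h \right)} = \frac{3 + h}{h}$
$o{\left(v,C \right)} = \frac{21}{2}$ ($o{\left(v,C \right)} = \left(\left(-3 - -2\right) + \frac{3 - 2}{-2}\right) \left(-7\right) = \left(\left(-3 + 2\right) - \frac{1}{2}\right) \left(-7\right) = \left(-1 - \frac{1}{2}\right) \left(-7\right) = \left(- \frac{3}{2}\right) \left(-7\right) = \frac{21}{2}$)
$P{\left(\left(-6\right) 3 \cdot 0 \right)} + o{\left(-28,72 \right)} = 15 + \frac{21}{2} = \frac{51}{2}$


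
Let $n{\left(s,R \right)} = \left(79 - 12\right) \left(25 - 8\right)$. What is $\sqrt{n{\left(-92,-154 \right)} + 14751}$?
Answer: $\sqrt{15890} \approx 126.06$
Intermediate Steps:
$n{\left(s,R \right)} = 1139$ ($n{\left(s,R \right)} = 67 \cdot 17 = 1139$)
$\sqrt{n{\left(-92,-154 \right)} + 14751} = \sqrt{1139 + 14751} = \sqrt{15890}$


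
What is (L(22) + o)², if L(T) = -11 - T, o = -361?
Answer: 155236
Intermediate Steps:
(L(22) + o)² = ((-11 - 1*22) - 361)² = ((-11 - 22) - 361)² = (-33 - 361)² = (-394)² = 155236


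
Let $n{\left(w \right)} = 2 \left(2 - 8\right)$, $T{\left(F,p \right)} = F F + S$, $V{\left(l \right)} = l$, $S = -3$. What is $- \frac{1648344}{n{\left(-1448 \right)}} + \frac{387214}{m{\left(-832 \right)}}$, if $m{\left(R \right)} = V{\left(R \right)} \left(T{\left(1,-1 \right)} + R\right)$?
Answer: $\frac{47657115335}{346944} \approx 1.3736 \cdot 10^{5}$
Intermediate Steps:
$T{\left(F,p \right)} = -3 + F^{2}$ ($T{\left(F,p \right)} = F F - 3 = F^{2} - 3 = -3 + F^{2}$)
$n{\left(w \right)} = -12$ ($n{\left(w \right)} = 2 \left(-6\right) = -12$)
$m{\left(R \right)} = R \left(-2 + R\right)$ ($m{\left(R \right)} = R \left(\left(-3 + 1^{2}\right) + R\right) = R \left(\left(-3 + 1\right) + R\right) = R \left(-2 + R\right)$)
$- \frac{1648344}{n{\left(-1448 \right)}} + \frac{387214}{m{\left(-832 \right)}} = - \frac{1648344}{-12} + \frac{387214}{\left(-832\right) \left(-2 - 832\right)} = \left(-1648344\right) \left(- \frac{1}{12}\right) + \frac{387214}{\left(-832\right) \left(-834\right)} = 137362 + \frac{387214}{693888} = 137362 + 387214 \cdot \frac{1}{693888} = 137362 + \frac{193607}{346944} = \frac{47657115335}{346944}$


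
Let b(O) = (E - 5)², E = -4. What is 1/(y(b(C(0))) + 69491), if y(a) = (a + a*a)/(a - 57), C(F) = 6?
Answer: 4/279071 ≈ 1.4333e-5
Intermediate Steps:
b(O) = 81 (b(O) = (-4 - 5)² = (-9)² = 81)
y(a) = (a + a²)/(-57 + a)
1/(y(b(C(0))) + 69491) = 1/(81*(1 + 81)/(-57 + 81) + 69491) = 1/(81*82/24 + 69491) = 1/(81*(1/24)*82 + 69491) = 1/(1107/4 + 69491) = 1/(279071/4) = 4/279071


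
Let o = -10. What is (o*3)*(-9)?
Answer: 270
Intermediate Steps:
(o*3)*(-9) = -10*3*(-9) = -30*(-9) = 270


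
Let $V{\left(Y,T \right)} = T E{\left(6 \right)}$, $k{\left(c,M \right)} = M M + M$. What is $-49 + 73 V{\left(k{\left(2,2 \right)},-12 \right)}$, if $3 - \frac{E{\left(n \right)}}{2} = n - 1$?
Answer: $3455$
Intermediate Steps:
$E{\left(n \right)} = 8 - 2 n$ ($E{\left(n \right)} = 6 - 2 \left(n - 1\right) = 6 - 2 \left(-1 + n\right) = 6 - \left(-2 + 2 n\right) = 8 - 2 n$)
$k{\left(c,M \right)} = M + M^{2}$ ($k{\left(c,M \right)} = M^{2} + M = M + M^{2}$)
$V{\left(Y,T \right)} = - 4 T$ ($V{\left(Y,T \right)} = T \left(8 - 12\right) = T \left(-4\right) = - 4 T$)
$-49 + 73 V{\left(k{\left(2,2 \right)},-12 \right)} = -49 + 73 \left(\left(-4\right) \left(-12\right)\right) = -49 + 73 \cdot 48 = -49 + 3504 = 3455$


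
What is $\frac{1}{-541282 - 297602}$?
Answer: $- \frac{1}{838884} \approx -1.1921 \cdot 10^{-6}$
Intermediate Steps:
$\frac{1}{-541282 - 297602} = \frac{1}{-838884} = - \frac{1}{838884}$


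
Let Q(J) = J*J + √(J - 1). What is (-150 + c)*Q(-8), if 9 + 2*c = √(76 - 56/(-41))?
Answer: -(64 + 3*I)*(12669 - 2*√32513)/82 ≈ -9606.5 - 450.31*I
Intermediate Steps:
c = -9/2 + √32513/41 (c = -9/2 + √(76 - 56/(-41))/2 = -9/2 + √(76 - 56*(-1/41))/2 = -9/2 + √(76 + 56/41)/2 = -9/2 + √(3172/41)/2 = -9/2 + (2*√32513/41)/2 = -9/2 + √32513/41 ≈ -0.10211)
Q(J) = J² + √(-1 + J)
(-150 + c)*Q(-8) = (-150 + (-9/2 + √32513/41))*((-8)² + √(-1 - 8)) = (-309/2 + √32513/41)*(64 + √(-9)) = (-309/2 + √32513/41)*(64 + 3*I) = (64 + 3*I)*(-309/2 + √32513/41)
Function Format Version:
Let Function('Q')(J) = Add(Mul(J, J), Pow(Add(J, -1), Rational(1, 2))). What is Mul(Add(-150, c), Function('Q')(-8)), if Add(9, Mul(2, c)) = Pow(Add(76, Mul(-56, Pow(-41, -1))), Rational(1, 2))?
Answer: Mul(Rational(-1, 82), Add(64, Mul(3, I)), Add(12669, Mul(-2, Pow(32513, Rational(1, 2))))) ≈ Add(-9606.5, Mul(-450.31, I))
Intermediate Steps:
c = Add(Rational(-9, 2), Mul(Rational(1, 41), Pow(32513, Rational(1, 2)))) (c = Add(Rational(-9, 2), Mul(Rational(1, 2), Pow(Add(76, Mul(-56, Pow(-41, -1))), Rational(1, 2)))) = Add(Rational(-9, 2), Mul(Rational(1, 2), Pow(Add(76, Mul(-56, Rational(-1, 41))), Rational(1, 2)))) = Add(Rational(-9, 2), Mul(Rational(1, 2), Pow(Add(76, Rational(56, 41)), Rational(1, 2)))) = Add(Rational(-9, 2), Mul(Rational(1, 2), Pow(Rational(3172, 41), Rational(1, 2)))) = Add(Rational(-9, 2), Mul(Rational(1, 2), Mul(Rational(2, 41), Pow(32513, Rational(1, 2))))) = Add(Rational(-9, 2), Mul(Rational(1, 41), Pow(32513, Rational(1, 2)))) ≈ -0.10211)
Function('Q')(J) = Add(Pow(J, 2), Pow(Add(-1, J), Rational(1, 2)))
Mul(Add(-150, c), Function('Q')(-8)) = Mul(Add(-150, Add(Rational(-9, 2), Mul(Rational(1, 41), Pow(32513, Rational(1, 2))))), Add(Pow(-8, 2), Pow(Add(-1, -8), Rational(1, 2)))) = Mul(Add(Rational(-309, 2), Mul(Rational(1, 41), Pow(32513, Rational(1, 2)))), Add(64, Pow(-9, Rational(1, 2)))) = Mul(Add(Rational(-309, 2), Mul(Rational(1, 41), Pow(32513, Rational(1, 2)))), Add(64, Mul(3, I))) = Mul(Add(64, Mul(3, I)), Add(Rational(-309, 2), Mul(Rational(1, 41), Pow(32513, Rational(1, 2)))))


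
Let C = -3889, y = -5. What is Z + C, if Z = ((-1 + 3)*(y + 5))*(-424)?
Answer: -3889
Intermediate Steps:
Z = 0 (Z = ((-1 + 3)*(-5 + 5))*(-424) = (2*0)*(-424) = 0*(-424) = 0)
Z + C = 0 - 3889 = -3889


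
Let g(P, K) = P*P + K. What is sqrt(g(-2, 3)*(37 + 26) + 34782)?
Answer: sqrt(35223) ≈ 187.68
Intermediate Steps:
g(P, K) = K + P**2 (g(P, K) = P**2 + K = K + P**2)
sqrt(g(-2, 3)*(37 + 26) + 34782) = sqrt((3 + (-2)**2)*(37 + 26) + 34782) = sqrt((3 + 4)*63 + 34782) = sqrt(7*63 + 34782) = sqrt(441 + 34782) = sqrt(35223)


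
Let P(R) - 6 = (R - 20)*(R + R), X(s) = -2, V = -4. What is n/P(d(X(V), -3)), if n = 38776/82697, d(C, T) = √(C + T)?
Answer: -9694/41431197 + 96940*I*√5/41431197 ≈ -0.00023398 + 0.0052319*I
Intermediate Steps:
P(R) = 6 + 2*R*(-20 + R) (P(R) = 6 + (R - 20)*(R + R) = 6 + (-20 + R)*(2*R) = 6 + 2*R*(-20 + R))
n = 38776/82697 (n = 38776*(1/82697) = 38776/82697 ≈ 0.46889)
n/P(d(X(V), -3)) = 38776/(82697*(6 - 40*√(-2 - 3) + 2*(√(-2 - 3))²)) = 38776/(82697*(6 - 40*I*√5 + 2*(√(-5))²)) = 38776/(82697*(6 - 40*I*√5 + 2*(I*√5)²)) = 38776/(82697*(6 - 40*I*√5 + 2*(-5))) = 38776/(82697*(6 - 40*I*√5 - 10)) = 38776/(82697*(-4 - 40*I*√5))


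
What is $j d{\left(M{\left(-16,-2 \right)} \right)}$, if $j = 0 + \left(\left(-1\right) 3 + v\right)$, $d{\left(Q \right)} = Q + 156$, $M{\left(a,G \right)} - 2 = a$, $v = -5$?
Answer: $-1136$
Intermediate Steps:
$M{\left(a,G \right)} = 2 + a$
$d{\left(Q \right)} = 156 + Q$
$j = -8$ ($j = 0 - 8 = -8$)
$j d{\left(M{\left(-16,-2 \right)} \right)} = - 8 \left(156 + \left(2 - 16\right)\right) = - 8 \left(156 - 14\right) = \left(-8\right) 142 = -1136$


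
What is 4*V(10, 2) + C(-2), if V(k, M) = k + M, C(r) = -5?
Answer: 43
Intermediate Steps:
V(k, M) = M + k
4*V(10, 2) + C(-2) = 4*(2 + 10) - 5 = 4*12 - 5 = 48 - 5 = 43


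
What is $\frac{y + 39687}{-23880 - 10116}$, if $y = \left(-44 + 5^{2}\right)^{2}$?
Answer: $- \frac{10012}{8499} \approx -1.178$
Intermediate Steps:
$y = 361$ ($y = \left(-44 + 25\right)^{2} = \left(-19\right)^{2} = 361$)
$\frac{y + 39687}{-23880 - 10116} = \frac{361 + 39687}{-23880 - 10116} = \frac{40048}{-33996} = 40048 \left(- \frac{1}{33996}\right) = - \frac{10012}{8499}$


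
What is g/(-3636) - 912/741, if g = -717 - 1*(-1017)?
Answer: -5173/3939 ≈ -1.3133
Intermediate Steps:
g = 300 (g = -717 + 1017 = 300)
g/(-3636) - 912/741 = 300/(-3636) - 912/741 = 300*(-1/3636) - 912*1/741 = -25/303 - 16/13 = -5173/3939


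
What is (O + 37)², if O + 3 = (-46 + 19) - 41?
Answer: 1156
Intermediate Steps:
O = -71 (O = -3 + ((-46 + 19) - 41) = -3 + (-27 - 41) = -3 - 68 = -71)
(O + 37)² = (-71 + 37)² = (-34)² = 1156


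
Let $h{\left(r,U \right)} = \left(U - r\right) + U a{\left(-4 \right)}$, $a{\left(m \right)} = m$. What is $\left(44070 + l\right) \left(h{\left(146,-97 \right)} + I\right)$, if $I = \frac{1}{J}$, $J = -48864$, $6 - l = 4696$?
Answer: $\frac{69754571755}{12216} \approx 5.7101 \cdot 10^{6}$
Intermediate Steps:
$l = -4690$ ($l = 6 - 4696 = -4690$)
$h{\left(r,U \right)} = - r - 3 U$ ($h{\left(r,U \right)} = \left(U - r\right) + U \left(-4\right) = \left(U - r\right) - 4 U = - r - 3 U$)
$I = - \frac{1}{48864}$ ($I = \frac{1}{-48864} = - \frac{1}{48864} \approx -2.0465 \cdot 10^{-5}$)
$\left(44070 + l\right) \left(h{\left(146,-97 \right)} + I\right) = \left(44070 - 4690\right) \left(\left(\left(-1\right) 146 - -291\right) - \frac{1}{48864}\right) = 39380 \left(\left(-146 + 291\right) - \frac{1}{48864}\right) = 39380 \left(145 - \frac{1}{48864}\right) = 39380 \cdot \frac{7085279}{48864} = \frac{69754571755}{12216}$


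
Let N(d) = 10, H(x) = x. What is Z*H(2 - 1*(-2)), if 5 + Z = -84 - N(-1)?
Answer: -396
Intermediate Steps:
Z = -99 (Z = -5 + (-84 - 1*10) = -5 + (-84 - 10) = -5 - 94 = -99)
Z*H(2 - 1*(-2)) = -99*(2 - 1*(-2)) = -99*(2 + 2) = -99*4 = -396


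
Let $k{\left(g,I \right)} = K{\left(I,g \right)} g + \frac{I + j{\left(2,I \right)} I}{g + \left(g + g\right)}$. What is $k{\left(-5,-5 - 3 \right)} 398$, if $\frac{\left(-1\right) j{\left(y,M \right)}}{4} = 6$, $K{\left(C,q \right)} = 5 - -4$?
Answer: $- \frac{341882}{15} \approx -22792.0$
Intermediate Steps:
$K{\left(C,q \right)} = 9$ ($K{\left(C,q \right)} = 5 + 4 = 9$)
$j{\left(y,M \right)} = -24$ ($j{\left(y,M \right)} = \left(-4\right) 6 = -24$)
$k{\left(g,I \right)} = 9 g - \frac{23 I}{3 g}$ ($k{\left(g,I \right)} = 9 g + \frac{I - 24 I}{g + \left(g + g\right)} = 9 g + \frac{\left(-23\right) I}{g + 2 g} = 9 g + \frac{\left(-23\right) I}{3 g} = 9 g + - 23 I \frac{1}{3 g} = 9 g - \frac{23 I}{3 g}$)
$k{\left(-5,-5 - 3 \right)} 398 = \left(9 \left(-5\right) - \frac{23 \left(-5 - 3\right)}{3 \left(-5\right)}\right) 398 = \left(-45 - \left(- \frac{184}{3}\right) \left(- \frac{1}{5}\right)\right) 398 = \left(-45 - \frac{184}{15}\right) 398 = \left(- \frac{859}{15}\right) 398 = - \frac{341882}{15}$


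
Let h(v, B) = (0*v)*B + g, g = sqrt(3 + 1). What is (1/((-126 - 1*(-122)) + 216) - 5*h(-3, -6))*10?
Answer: -10595/106 ≈ -99.953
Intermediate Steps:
g = 2 (g = sqrt(4) = 2)
h(v, B) = 2 (h(v, B) = (0*v)*B + 2 = 0*B + 2 = 0 + 2 = 2)
(1/((-126 - 1*(-122)) + 216) - 5*h(-3, -6))*10 = (1/((-126 - 1*(-122)) + 216) - 5*2)*10 = (1/((-126 + 122) + 216) - 10)*10 = (1/(-4 + 216) - 10)*10 = (1/212 - 10)*10 = -2119/212*10 = -10595/106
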